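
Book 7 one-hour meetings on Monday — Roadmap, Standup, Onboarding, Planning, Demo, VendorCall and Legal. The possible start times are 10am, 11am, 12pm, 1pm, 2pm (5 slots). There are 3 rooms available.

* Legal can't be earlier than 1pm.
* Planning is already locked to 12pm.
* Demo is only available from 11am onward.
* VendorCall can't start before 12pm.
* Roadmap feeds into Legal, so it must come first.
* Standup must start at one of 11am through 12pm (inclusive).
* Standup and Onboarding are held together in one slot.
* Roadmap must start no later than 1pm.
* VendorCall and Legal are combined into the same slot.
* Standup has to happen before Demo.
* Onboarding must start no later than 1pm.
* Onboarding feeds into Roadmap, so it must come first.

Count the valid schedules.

11

Splitting on Roadmap: it can be 12pm (6), 1pm (5). Listing each branch's schedules as (Standup, Onboarding, Planning, Demo, VendorCall, Legal):
Roadmap=12pm: (11am,11am,12pm,12pm,1pm,1pm) (11am,11am,12pm,12pm,2pm,2pm) (11am,11am,12pm,1pm,1pm,1pm) (11am,11am,12pm,1pm,2pm,2pm) (11am,11am,12pm,2pm,1pm,1pm) (11am,11am,12pm,2pm,2pm,2pm) — 6.
Roadmap=1pm: (11am,11am,12pm,12pm,2pm,2pm) (11am,11am,12pm,1pm,2pm,2pm) (11am,11am,12pm,2pm,2pm,2pm) (12pm,12pm,12pm,1pm,2pm,2pm) (12pm,12pm,12pm,2pm,2pm,2pm) — 5.
Summing: 6 + 5 = 11.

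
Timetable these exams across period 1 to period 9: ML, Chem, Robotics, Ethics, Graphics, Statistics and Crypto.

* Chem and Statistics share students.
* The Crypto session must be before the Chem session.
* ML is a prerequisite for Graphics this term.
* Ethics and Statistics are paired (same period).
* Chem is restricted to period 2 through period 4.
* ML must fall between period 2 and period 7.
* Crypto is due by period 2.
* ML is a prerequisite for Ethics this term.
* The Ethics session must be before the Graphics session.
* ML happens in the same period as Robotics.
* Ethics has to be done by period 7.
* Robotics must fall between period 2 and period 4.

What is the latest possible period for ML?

ML is available from period 2; ML's own window allows nothing later than period 7; ML must be in the same period as Robotics, which can't be after period 4, so ML is at most period 4.
ML at period 4 is achievable: Crypto -> period 1; Robotics -> period 4; Chem -> period 2; Graphics -> period 6; Statistics -> period 5; Ethics -> period 5; ML -> period 4.

period 4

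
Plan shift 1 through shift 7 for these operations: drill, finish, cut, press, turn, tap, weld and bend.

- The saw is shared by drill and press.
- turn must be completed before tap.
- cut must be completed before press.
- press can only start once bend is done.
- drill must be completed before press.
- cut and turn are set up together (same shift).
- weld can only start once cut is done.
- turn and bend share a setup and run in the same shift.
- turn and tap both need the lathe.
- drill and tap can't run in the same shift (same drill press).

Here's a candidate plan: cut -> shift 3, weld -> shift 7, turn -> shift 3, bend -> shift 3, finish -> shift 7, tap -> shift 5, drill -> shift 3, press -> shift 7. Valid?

drill must be completed before press — holds.
turn must be completed before tap — holds.
The saw is shared by drill and press — holds.
turn and bend share a setup and run in the same shift — holds.
drill and tap can't run in the same shift (same drill press) — holds.
press can only start once bend is done — holds.
turn and tap both need the lathe — holds.
weld can only start once cut is done — holds.
cut must be completed before press — holds.
cut and turn are set up together (same shift) — holds.

Yes, all constraints hold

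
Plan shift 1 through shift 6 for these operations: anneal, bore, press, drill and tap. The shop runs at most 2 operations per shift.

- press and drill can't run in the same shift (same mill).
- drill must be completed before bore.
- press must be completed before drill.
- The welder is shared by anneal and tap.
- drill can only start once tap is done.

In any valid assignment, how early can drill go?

shift 2

Precedence pushes drill to at least shift 2; downstream work caps drill at shift 5.
drill at shift 2 is achievable: drill=shift 2, press=shift 1, anneal=shift 2, tap=shift 1, bore=shift 3.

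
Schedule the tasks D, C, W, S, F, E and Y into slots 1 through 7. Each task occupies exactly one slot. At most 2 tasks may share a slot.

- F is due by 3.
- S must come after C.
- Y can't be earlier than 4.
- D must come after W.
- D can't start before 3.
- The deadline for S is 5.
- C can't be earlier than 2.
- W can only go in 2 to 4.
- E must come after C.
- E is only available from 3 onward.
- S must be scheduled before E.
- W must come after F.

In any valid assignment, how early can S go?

Precedence pushes S to at least 3; S's own window allows nothing later than 5.
S at 3 is achievable: S=3; Y=4; E=4; C=2; D=3; F=1; W=2.

3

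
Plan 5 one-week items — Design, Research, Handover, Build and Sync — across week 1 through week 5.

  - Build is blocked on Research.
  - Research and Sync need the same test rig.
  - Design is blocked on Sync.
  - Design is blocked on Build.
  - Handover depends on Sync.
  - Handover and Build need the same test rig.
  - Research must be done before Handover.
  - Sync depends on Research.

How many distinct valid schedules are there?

Splitting on Design: it can be week 3 (3), week 4 (11), week 5 (21). Listing each branch's schedules as (Research, Handover, Build, Sync) by week number:
Design=week 3: (1,3,2,2) (1,4,2,2) (1,5,2,2) — 3.
Design=week 4: (1,3,2,2) (1,4,2,2) (1,4,2,3) (1,4,3,2) (1,4,3,3) (1,5,2,2) (1,5,2,3) (1,5,3,2) (1,5,3,3) (2,4,3,3) (2,5,3,3) — 11.
Design=week 5: (1,3,2,2) (1,3,4,2) (1,4,2,2) (1,4,2,3) (1,4,3,2) (1,4,3,3) (1,5,2,2) (1,5,2,3) (1,5,2,4) (1,5,3,2) (1,5,3,3) (1,5,3,4) (1,5,4,2) (1,5,4,3) (1,5,4,4) (2,4,3,3) (2,5,3,3) (2,5,3,4) (2,5,4,3) (2,5,4,4) (3,5,4,4) — 21.
Summing: 3 + 11 + 21 = 35.

35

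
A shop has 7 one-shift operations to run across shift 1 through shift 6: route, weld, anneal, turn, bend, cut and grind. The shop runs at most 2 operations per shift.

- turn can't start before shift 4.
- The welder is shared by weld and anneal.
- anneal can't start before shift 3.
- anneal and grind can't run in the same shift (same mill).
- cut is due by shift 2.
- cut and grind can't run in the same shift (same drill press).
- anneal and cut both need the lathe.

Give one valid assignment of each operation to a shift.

route=shift 1, anneal=shift 3, weld=shift 2, grind=shift 4, bend=shift 2, turn=shift 4, cut=shift 1

Checking: anneal(shift 3) != cut(shift 1); weld(shift 2) != anneal(shift 3); cut(shift 1) != grind(shift 4); anneal(shift 3) != grind(shift 4); anneal=shift 3 in [shift 3,shift 6]; cut=shift 1 in [shift 1,shift 2]; turn=shift 4 in [shift 4,shift 6]; max 2 per shift (cap 2).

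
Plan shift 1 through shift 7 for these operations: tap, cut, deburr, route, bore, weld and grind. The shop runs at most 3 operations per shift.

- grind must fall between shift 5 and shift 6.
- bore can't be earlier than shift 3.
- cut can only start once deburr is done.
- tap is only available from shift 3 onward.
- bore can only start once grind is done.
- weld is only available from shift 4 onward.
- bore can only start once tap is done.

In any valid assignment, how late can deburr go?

shift 6

Downstream work caps deburr at shift 6.
deburr at shift 6 is achievable: deburr=shift 6, grind=shift 5, weld=shift 4, route=shift 1, bore=shift 6, tap=shift 3, cut=shift 7.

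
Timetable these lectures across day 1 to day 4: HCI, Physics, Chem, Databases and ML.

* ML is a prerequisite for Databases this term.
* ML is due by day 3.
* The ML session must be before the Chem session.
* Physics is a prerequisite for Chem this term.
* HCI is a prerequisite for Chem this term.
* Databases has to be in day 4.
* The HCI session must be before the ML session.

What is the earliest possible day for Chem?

Precedence pushes Chem to at least day 3.
Chem at day 3 is achievable: Physics in day 1, Databases in day 4, HCI in day 1, Chem in day 3, ML in day 2.

day 3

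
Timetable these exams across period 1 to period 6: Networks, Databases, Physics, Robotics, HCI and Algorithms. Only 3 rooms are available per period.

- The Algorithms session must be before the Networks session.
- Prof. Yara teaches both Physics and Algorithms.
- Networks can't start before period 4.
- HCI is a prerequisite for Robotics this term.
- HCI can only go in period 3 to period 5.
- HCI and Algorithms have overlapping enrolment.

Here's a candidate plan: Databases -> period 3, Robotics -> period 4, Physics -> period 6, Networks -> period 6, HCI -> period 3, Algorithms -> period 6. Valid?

No — it violates: Prof. Yara teaches both Physics and Algorithms

Networks can't start before period 4 — holds.
HCI can only go in period 3 to period 5 — holds.
HCI and Algorithms have overlapping enrolment — holds.
The Algorithms session must be before the Networks session — violated.
Only 3 rooms are available per period — holds.
HCI is a prerequisite for Robotics this term — holds.
Prof. Yara teaches both Physics and Algorithms — violated.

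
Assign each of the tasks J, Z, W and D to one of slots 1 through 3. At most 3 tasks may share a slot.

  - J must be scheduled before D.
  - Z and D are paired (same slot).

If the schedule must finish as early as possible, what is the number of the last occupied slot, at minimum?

The precedence chain requires at least 2 distinct slots.
With at most 3 per slot and 4 tasks, at least 2 slots are needed.
2 works (last occupied slot: 2): for example D in 2; J in 1; Z in 2; W in 1.

slot 2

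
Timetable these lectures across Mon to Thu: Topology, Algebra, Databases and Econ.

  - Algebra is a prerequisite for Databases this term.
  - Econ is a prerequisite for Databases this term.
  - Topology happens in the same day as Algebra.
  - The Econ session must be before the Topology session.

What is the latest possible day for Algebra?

Algebra must be in the same day as Topology, which can't be before Tue, so Algebra is at least Tue; downstream work caps Algebra at Wed.
Algebra at Wed is achievable: Econ=Mon, Topology=Wed, Databases=Thu, Algebra=Wed.

Wed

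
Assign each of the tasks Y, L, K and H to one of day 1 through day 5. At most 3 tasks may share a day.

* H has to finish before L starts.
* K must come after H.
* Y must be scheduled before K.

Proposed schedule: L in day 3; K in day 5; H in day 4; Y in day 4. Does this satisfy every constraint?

Y must be scheduled before K — holds.
At most 3 tasks may share a day — holds.
H has to finish before L starts — violated.
K must come after H — holds.

No. H has to finish before L starts is not satisfied.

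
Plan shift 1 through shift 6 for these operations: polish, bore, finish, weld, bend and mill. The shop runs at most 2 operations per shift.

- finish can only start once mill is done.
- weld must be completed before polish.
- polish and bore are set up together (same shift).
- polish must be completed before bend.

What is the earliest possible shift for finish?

shift 2

Precedence pushes finish to at least shift 2.
finish at shift 2 is achievable: polish in shift 3, weld in shift 1, bore in shift 3, finish in shift 2, bend in shift 4, mill in shift 1.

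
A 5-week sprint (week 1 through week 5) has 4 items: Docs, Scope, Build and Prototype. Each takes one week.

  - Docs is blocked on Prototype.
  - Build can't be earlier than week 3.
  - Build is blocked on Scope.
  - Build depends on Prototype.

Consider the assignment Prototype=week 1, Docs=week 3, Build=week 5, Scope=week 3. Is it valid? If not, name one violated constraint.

Build is blocked on Scope — holds.
Build depends on Prototype — holds.
Docs is blocked on Prototype — holds.
Build can't be earlier than week 3 — holds.

Yes, all constraints hold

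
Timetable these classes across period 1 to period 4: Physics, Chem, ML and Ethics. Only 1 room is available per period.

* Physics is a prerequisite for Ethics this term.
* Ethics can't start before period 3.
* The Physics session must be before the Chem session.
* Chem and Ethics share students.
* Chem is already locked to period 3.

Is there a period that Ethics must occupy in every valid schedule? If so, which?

Ethics's window is period 3–period 4.
Chem is fixed at period 3, and Ethics can't share a period with Chem.
So Ethics must be period 4.

period 4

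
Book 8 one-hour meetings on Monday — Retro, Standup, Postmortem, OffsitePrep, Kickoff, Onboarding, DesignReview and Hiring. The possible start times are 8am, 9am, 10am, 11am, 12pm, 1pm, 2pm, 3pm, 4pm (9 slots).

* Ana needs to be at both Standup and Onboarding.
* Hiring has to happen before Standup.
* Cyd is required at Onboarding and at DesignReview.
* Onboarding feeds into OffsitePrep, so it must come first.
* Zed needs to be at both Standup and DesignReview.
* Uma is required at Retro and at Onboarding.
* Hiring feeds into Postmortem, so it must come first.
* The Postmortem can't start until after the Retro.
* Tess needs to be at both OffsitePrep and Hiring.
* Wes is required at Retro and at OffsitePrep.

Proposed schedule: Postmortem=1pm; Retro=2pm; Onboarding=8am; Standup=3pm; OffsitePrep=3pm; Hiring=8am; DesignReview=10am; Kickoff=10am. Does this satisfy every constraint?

Tess needs to be at both OffsitePrep and Hiring — holds.
The Postmortem can't start until after the Retro — violated.
Wes is required at Retro and at OffsitePrep — holds.
Hiring has to happen before Standup — holds.
Zed needs to be at both Standup and DesignReview — holds.
Ana needs to be at both Standup and Onboarding — holds.
Hiring feeds into Postmortem, so it must come first — holds.
Cyd is required at Onboarding and at DesignReview — holds.
Onboarding feeds into OffsitePrep, so it must come first — holds.
Uma is required at Retro and at Onboarding — holds.

No — it violates: The Postmortem can't start until after the Retro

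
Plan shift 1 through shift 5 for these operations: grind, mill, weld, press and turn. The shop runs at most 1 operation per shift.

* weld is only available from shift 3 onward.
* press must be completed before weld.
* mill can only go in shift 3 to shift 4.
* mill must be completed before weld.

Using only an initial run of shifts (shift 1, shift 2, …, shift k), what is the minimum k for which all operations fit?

The precedence chain requires at least 2 distinct shifts.
With at most 1 per shift and 5 operations, at least 5 shifts are needed.
Propagating the time windows through the other constraints, weld can't land before shift 4, so the schedule must run through at least shift 4.
5 works (last occupied shift: shift 5): for example grind -> shift 2; weld -> shift 4; press -> shift 1; mill -> shift 3; turn -> shift 5.

5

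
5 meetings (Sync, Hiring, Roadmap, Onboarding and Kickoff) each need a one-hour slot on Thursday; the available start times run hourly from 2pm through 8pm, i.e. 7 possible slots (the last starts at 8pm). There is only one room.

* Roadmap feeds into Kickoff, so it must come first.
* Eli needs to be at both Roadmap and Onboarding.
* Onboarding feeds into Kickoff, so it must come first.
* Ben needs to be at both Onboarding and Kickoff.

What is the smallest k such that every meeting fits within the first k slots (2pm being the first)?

The precedence chain requires at least 2 distinct slots.
With at most 1 per slot and 5 meetings, at least 5 slots are needed.
5 works (last occupied slot: 6pm): for example Hiring in 6pm; Sync in 5pm; Onboarding in 3pm; Roadmap in 2pm; Kickoff in 4pm.

5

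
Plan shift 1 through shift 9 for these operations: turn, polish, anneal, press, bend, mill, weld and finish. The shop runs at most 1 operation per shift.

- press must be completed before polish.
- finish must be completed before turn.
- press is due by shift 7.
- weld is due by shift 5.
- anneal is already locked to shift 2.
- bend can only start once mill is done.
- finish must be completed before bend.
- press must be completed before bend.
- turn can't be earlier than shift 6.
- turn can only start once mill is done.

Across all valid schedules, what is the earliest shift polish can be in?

Precedence pushes polish to at least shift 2.
polish at shift 3 is achievable: polish -> shift 3, bend -> shift 8, press -> shift 1, mill -> shift 5, weld -> shift 4, finish -> shift 6, turn -> shift 7, anneal -> shift 2.
Nothing earlier works — the capacity limit rule out every shift before shift 3.

shift 3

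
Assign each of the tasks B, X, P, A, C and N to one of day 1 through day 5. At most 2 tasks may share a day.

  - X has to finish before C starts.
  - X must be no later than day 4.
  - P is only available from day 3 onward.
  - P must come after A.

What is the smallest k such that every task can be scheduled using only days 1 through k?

3

The precedence chain requires at least 2 distinct days.
With at most 2 per day and 6 tasks, at least 3 days are needed.
P can't be placed before day 3, so the schedule must run through at least day 3.
3 works (last occupied day: day 3): for example B in day 2, C in day 2, X in day 1, P in day 3, N in day 3, A in day 1.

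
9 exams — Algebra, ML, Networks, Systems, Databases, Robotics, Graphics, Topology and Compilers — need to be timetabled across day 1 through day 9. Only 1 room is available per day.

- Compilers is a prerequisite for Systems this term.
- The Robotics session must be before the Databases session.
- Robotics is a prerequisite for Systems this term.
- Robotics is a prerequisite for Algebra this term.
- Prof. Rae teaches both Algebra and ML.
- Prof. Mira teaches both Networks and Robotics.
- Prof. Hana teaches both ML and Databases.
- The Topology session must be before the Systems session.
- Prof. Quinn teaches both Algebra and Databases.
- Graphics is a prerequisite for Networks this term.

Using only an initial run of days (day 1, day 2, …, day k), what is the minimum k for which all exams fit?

The precedence chain requires at least 2 distinct days.
With at most 1 per day and 9 exams, at least 9 days are needed.
9 works (last occupied day: day 9): for example Compilers in day 3; Systems in day 4; Algebra in day 5; Robotics in day 1; ML in day 9; Databases in day 8; Topology in day 2; Networks in day 7; Graphics in day 6.

9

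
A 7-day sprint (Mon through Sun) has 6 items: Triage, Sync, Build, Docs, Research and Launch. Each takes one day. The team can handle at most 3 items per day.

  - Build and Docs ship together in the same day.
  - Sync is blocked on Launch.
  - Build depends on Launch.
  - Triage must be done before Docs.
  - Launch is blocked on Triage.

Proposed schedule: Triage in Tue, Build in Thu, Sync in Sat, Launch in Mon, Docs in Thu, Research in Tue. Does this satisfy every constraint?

Launch is blocked on Triage — violated.
The team can handle at most 3 items per day — holds.
Sync is blocked on Launch — holds.
Triage must be done before Docs — holds.
Build and Docs ship together in the same day — holds.
Build depends on Launch — holds.

No — it violates: Launch is blocked on Triage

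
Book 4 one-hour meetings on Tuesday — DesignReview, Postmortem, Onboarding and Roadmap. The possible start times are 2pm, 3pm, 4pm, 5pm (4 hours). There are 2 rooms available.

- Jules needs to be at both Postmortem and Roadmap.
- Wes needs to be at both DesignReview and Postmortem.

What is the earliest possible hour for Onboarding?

Onboarding at 2pm is achievable: DesignReview -> 2pm; Roadmap -> 4pm; Onboarding -> 2pm; Postmortem -> 3pm.

2pm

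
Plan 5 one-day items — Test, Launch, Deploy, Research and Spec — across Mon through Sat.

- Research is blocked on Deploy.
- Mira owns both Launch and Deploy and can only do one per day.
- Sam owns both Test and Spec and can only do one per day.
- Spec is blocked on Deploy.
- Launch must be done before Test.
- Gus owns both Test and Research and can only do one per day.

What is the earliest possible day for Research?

Precedence pushes Research to at least Tue.
Research at Tue is achievable: Deploy=Mon; Spec=Tue; Research=Tue; Launch=Tue; Test=Wed.

Tue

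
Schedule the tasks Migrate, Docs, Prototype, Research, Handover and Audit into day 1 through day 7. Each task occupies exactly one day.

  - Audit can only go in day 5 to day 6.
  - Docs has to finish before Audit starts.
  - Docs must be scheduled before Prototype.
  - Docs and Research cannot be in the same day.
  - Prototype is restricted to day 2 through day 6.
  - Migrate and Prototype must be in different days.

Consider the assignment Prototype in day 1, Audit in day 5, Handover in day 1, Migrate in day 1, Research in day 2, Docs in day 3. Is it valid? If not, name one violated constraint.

Docs has to finish before Audit starts — holds.
Migrate and Prototype must be in different days — violated.
Audit can only go in day 5 to day 6 — holds.
Docs and Research cannot be in the same day — holds.
Prototype is restricted to day 2 through day 6 — violated.
Docs must be scheduled before Prototype — violated.

Invalid. Migrate and Prototype must be in different days.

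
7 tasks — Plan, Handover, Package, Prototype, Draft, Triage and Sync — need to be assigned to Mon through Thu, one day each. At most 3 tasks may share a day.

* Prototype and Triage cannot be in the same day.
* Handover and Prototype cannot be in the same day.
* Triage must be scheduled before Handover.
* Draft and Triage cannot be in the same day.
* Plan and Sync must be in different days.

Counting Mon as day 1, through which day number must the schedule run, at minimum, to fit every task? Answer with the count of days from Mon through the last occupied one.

The precedence chain requires at least 2 distinct days.
With at most 3 per day and 7 tasks, at least 3 days are needed.
3 works (last occupied day: Wed): for example Draft in Tue, Package in Mon, Plan in Mon, Handover in Tue, Prototype in Wed, Triage in Mon, Sync in Tue.

3 days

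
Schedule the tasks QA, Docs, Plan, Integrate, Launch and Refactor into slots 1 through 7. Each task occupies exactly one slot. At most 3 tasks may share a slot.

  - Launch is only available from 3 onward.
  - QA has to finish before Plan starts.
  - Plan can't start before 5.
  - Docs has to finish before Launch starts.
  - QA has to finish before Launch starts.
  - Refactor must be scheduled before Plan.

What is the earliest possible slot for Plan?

Plan is available from 5.
Plan at 5 is achievable: Integrate=2; Refactor=1; Launch=3; Plan=5; Docs=1; QA=1.

5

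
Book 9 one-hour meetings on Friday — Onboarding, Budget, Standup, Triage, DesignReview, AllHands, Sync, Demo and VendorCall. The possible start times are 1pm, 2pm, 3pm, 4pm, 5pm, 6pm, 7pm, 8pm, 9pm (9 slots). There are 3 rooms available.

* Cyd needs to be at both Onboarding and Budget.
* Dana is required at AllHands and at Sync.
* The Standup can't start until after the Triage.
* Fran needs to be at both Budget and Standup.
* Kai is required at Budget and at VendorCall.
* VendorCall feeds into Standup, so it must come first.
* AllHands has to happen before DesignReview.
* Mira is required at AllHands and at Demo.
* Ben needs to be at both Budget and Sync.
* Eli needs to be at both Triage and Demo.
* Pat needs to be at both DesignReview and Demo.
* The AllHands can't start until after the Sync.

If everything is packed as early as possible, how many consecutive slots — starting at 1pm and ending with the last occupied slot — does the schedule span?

3

The precedence chain requires at least 3 distinct slots.
With at most 3 per slot and 9 meetings, at least 3 slots are needed.
3 works (last occupied slot: 3pm): for example DesignReview=3pm, Standup=3pm, AllHands=2pm, VendorCall=1pm, Onboarding=3pm, Demo=1pm, Budget=2pm, Sync=1pm, Triage=2pm.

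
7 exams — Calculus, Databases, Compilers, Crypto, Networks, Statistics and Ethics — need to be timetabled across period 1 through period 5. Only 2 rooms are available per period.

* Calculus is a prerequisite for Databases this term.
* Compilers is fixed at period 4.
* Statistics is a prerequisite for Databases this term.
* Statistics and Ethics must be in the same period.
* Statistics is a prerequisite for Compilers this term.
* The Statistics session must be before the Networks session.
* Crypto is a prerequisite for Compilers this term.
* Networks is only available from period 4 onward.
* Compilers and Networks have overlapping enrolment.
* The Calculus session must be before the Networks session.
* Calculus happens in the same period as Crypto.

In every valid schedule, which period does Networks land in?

Networks's window is period 4–period 5.
Compilers is fixed at period 4, and Networks can't share a period with Compilers.
So Networks must be period 5.

period 5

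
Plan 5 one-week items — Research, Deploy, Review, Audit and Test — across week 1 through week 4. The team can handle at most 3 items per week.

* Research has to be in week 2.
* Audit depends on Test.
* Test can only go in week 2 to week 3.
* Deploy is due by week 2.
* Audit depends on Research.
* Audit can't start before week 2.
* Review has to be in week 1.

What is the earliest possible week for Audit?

Audit is available from week 2; precedence pushes Audit to at least week 3.
Audit at week 3 is achievable: Research -> week 2, Test -> week 2, Audit -> week 3, Review -> week 1, Deploy -> week 1.

week 3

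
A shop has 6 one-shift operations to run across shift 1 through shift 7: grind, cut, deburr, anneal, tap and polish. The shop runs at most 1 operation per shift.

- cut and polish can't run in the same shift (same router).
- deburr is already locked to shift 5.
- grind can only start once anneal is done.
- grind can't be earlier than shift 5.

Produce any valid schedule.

grind=shift 6, deburr=shift 5, anneal=shift 1, cut=shift 2, tap=shift 3, polish=shift 4

Checking: anneal(shift 1) before grind(shift 6); cut(shift 2) != polish(shift 4); deburr=shift 5 in [shift 5,shift 5]; grind=shift 6 in [shift 5,shift 7]; max 1 per shift (cap 1).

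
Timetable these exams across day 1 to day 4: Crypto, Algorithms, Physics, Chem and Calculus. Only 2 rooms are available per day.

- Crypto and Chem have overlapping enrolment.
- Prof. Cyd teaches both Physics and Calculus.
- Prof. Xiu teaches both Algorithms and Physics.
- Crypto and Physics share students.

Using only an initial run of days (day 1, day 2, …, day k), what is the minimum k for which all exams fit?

With at most 2 per day and 5 exams, at least 3 days are needed.
3 works (last occupied day: day 3): for example Physics=day 2, Algorithms=day 1, Calculus=day 3, Chem=day 2, Crypto=day 1.

3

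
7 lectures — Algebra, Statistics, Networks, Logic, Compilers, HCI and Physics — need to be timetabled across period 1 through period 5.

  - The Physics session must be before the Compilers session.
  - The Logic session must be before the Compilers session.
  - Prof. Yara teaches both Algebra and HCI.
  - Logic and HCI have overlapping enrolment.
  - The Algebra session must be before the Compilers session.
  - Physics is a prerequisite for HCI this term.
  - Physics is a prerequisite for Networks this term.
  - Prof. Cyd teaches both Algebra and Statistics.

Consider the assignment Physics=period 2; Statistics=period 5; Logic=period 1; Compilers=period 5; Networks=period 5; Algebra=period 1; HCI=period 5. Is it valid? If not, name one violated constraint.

Yes, all constraints hold

Physics is a prerequisite for Networks this term — holds.
The Physics session must be before the Compilers session — holds.
Prof. Cyd teaches both Algebra and Statistics — holds.
The Algebra session must be before the Compilers session — holds.
Prof. Yara teaches both Algebra and HCI — holds.
Logic and HCI have overlapping enrolment — holds.
The Logic session must be before the Compilers session — holds.
Physics is a prerequisite for HCI this term — holds.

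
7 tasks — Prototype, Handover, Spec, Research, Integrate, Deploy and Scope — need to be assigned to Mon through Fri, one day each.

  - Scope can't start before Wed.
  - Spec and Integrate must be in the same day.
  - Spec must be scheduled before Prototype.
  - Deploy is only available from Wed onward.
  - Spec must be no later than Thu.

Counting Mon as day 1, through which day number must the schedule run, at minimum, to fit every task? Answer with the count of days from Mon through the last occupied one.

3

The precedence chain requires at least 2 distinct days.
Deploy can't be placed before Wed — that is day 3 counting from Mon — so the schedule must run through at least 3 days.
3 works (last occupied day: Wed): for example Prototype -> Tue; Deploy -> Wed; Research -> Mon; Handover -> Mon; Integrate -> Mon; Scope -> Wed; Spec -> Mon.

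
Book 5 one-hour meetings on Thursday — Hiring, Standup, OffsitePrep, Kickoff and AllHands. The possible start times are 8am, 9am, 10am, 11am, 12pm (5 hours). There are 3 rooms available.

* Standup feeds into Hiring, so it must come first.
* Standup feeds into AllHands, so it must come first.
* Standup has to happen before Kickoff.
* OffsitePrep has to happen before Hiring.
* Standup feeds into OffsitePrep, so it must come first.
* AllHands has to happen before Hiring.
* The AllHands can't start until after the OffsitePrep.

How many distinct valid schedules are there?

Splitting on Hiring: it can be 11am (4), 12pm (15). Listing each branch's schedules as (Standup, OffsitePrep, Kickoff, AllHands):
Hiring=11am: (8am,9am,9am,10am) (8am,9am,10am,10am) (8am,9am,11am,10am) (8am,9am,12pm,10am) — 4.
Hiring=12pm: (8am,9am,9am,10am) (8am,9am,9am,11am) (8am,9am,10am,10am) (8am,9am,10am,11am) (8am,9am,11am,10am) (8am,9am,11am,11am) (8am,9am,12pm,10am) (8am,9am,12pm,11am) (8am,10am,9am,11am) (8am,10am,10am,11am) (8am,10am,11am,11am) (8am,10am,12pm,11am) (9am,10am,10am,11am) (9am,10am,11am,11am) (9am,10am,12pm,11am) — 15.
Summing: 4 + 15 = 19.

19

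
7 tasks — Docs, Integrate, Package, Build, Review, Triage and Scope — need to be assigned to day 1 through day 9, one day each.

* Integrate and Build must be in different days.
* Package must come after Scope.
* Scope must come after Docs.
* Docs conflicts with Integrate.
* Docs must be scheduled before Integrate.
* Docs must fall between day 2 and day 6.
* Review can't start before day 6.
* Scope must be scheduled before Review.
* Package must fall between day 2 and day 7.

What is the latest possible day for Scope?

Precedence pushes Scope to at least day 3; downstream work caps Scope at day 6.
Scope at day 6 is achievable: Triage -> day 1; Package -> day 7; Review -> day 7; Build -> day 1; Scope -> day 6; Docs -> day 2; Integrate -> day 3.

day 6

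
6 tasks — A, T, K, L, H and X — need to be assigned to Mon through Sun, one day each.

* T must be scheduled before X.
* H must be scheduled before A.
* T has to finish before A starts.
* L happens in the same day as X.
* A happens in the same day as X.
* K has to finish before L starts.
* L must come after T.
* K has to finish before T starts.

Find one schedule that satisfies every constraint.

H in Mon, A in Wed, L in Wed, T in Tue, X in Wed, K in Mon

Checking: T(Tue) before X(Wed); H(Mon) before A(Wed); K(Mon) before L(Wed); T(Tue) before A(Wed); K(Mon) before T(Tue); T(Tue) before L(Wed); A = X = Wed; L = X = Wed.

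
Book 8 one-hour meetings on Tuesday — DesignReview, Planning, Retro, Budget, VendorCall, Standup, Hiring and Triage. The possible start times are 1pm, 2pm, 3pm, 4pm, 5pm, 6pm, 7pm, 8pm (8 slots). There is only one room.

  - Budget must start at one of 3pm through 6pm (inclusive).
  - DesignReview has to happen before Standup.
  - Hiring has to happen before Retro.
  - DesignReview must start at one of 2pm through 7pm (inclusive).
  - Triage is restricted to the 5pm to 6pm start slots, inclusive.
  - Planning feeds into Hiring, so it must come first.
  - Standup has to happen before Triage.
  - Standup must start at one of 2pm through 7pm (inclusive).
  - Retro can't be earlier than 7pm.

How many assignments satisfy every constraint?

56

Splitting on DesignReview: it can be 2pm (40), 3pm (12), 4pm (4). Listing each branch's schedules as (Planning, Retro, Budget, VendorCall, Standup, Hiring, Triage):
DesignReview=2pm: (1pm,7pm,3pm,8pm,4pm,5pm,6pm) (1pm,7pm,3pm,8pm,4pm,6pm,5pm) (1pm,7pm,3pm,8pm,5pm,4pm,6pm) (1pm,7pm,4pm,8pm,3pm,5pm,6pm) (1pm,7pm,4pm,8pm,3pm,6pm,5pm) (1pm,7pm,4pm,8pm,5pm,3pm,6pm) (1pm,7pm,5pm,8pm,3pm,4pm,6pm) (1pm,7pm,5pm,8pm,4pm,3pm,6pm) (1pm,7pm,6pm,8pm,3pm,4pm,5pm) (1pm,7pm,6pm,8pm,4pm,3pm,5pm) (1pm,8pm,3pm,4pm,5pm,7pm,6pm) (1pm,8pm,3pm,5pm,4pm,7pm,6pm) (1pm,8pm,3pm,6pm,4pm,7pm,5pm) (1pm,8pm,3pm,7pm,4pm,5pm,6pm) (1pm,8pm,3pm,7pm,4pm,6pm,5pm) (1pm,8pm,3pm,7pm,5pm,4pm,6pm) (1pm,8pm,4pm,3pm,5pm,7pm,6pm) (1pm,8pm,4pm,5pm,3pm,7pm,6pm) (1pm,8pm,4pm,6pm,3pm,7pm,5pm) (1pm,8pm,4pm,7pm,3pm,5pm,6pm) (1pm,8pm,4pm,7pm,3pm,6pm,5pm) (1pm,8pm,4pm,7pm,5pm,3pm,6pm) (1pm,8pm,5pm,3pm,4pm,7pm,6pm) (1pm,8pm,5pm,4pm,3pm,7pm,6pm) (1pm,8pm,5pm,7pm,3pm,4pm,6pm) (1pm,8pm,5pm,7pm,4pm,3pm,6pm) (1pm,8pm,6pm,3pm,4pm,7pm,5pm) (1pm,8pm,6pm,4pm,3pm,7pm,5pm) (1pm,8pm,6pm,7pm,3pm,4pm,5pm) (1pm,8pm,6pm,7pm,4pm,3pm,5pm) (3pm,8pm,4pm,1pm,5pm,7pm,6pm) (3pm,8pm,5pm,1pm,4pm,7pm,6pm) (3pm,8pm,6pm,1pm,4pm,7pm,5pm) (4pm,8pm,3pm,1pm,5pm,7pm,6pm) (4pm,8pm,5pm,1pm,3pm,7pm,6pm) (4pm,8pm,6pm,1pm,3pm,7pm,5pm) (5pm,8pm,3pm,1pm,4pm,7pm,6pm) (5pm,8pm,4pm,1pm,3pm,7pm,6pm) (6pm,8pm,3pm,1pm,4pm,7pm,5pm) (6pm,8pm,4pm,1pm,3pm,7pm,5pm) — 40.
DesignReview=3pm: (1pm,7pm,4pm,8pm,5pm,2pm,6pm) (1pm,7pm,5pm,8pm,4pm,2pm,6pm) (1pm,7pm,6pm,8pm,4pm,2pm,5pm) (1pm,8pm,4pm,2pm,5pm,7pm,6pm) (1pm,8pm,4pm,7pm,5pm,2pm,6pm) (1pm,8pm,5pm,2pm,4pm,7pm,6pm) (1pm,8pm,5pm,7pm,4pm,2pm,6pm) (1pm,8pm,6pm,2pm,4pm,7pm,5pm) (1pm,8pm,6pm,7pm,4pm,2pm,5pm) (2pm,8pm,4pm,1pm,5pm,7pm,6pm) (2pm,8pm,5pm,1pm,4pm,7pm,6pm) (2pm,8pm,6pm,1pm,4pm,7pm,5pm) — 12.
DesignReview=4pm: (1pm,7pm,3pm,8pm,5pm,2pm,6pm) (1pm,8pm,3pm,2pm,5pm,7pm,6pm) (1pm,8pm,3pm,7pm,5pm,2pm,6pm) (2pm,8pm,3pm,1pm,5pm,7pm,6pm) — 4.
Summing: 40 + 12 + 4 = 56.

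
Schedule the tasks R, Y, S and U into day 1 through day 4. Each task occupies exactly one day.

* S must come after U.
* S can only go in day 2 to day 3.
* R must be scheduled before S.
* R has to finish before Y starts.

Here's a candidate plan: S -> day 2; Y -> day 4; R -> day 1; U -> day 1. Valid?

R has to finish before Y starts — holds.
S can only go in day 2 to day 3 — holds.
R must be scheduled before S — holds.
S must come after U — holds.

Yes, all constraints hold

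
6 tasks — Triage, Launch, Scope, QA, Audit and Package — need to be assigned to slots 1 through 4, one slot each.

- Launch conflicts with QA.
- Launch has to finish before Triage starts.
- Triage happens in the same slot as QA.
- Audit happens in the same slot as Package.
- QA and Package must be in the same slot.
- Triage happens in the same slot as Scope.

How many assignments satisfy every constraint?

Splitting on Triage: it can be 2 (1), 3 (2), 4 (3). Listing each branch's schedules as (Launch, Scope, QA, Audit, Package):
Triage=2: (1,2,2,2,2) — 1.
Triage=3: (1,3,3,3,3) (2,3,3,3,3) — 2.
Triage=4: (1,4,4,4,4) (2,4,4,4,4) (3,4,4,4,4) — 3.
Summing: 1 + 2 + 3 = 6.

6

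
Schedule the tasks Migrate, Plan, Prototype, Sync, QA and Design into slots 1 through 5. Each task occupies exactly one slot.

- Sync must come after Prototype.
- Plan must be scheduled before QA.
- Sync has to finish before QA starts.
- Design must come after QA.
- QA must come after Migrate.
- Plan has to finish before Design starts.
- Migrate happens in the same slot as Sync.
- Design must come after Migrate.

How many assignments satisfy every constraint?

13

Splitting on Migrate: it can be 2 (7), 3 (6). Listing each branch's schedules as (Plan, Prototype, Sync, QA, Design):
Migrate=2: (1,1,2,3,4) (1,1,2,3,5) (1,1,2,4,5) (2,1,2,3,4) (2,1,2,3,5) (2,1,2,4,5) (3,1,2,4,5) — 7.
Migrate=3: (1,1,3,4,5) (1,2,3,4,5) (2,1,3,4,5) (2,2,3,4,5) (3,1,3,4,5) (3,2,3,4,5) — 6.
Summing: 7 + 6 = 13.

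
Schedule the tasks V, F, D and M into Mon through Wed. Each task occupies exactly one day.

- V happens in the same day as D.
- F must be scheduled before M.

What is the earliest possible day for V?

V at Mon is achievable: F=Mon, M=Tue, D=Mon, V=Mon.

Mon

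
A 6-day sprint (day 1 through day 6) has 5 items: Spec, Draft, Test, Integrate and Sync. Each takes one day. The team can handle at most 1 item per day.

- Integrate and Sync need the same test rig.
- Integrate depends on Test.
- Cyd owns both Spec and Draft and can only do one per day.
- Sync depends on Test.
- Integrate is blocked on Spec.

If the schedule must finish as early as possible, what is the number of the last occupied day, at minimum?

5

The precedence chain requires at least 2 distinct days.
With at most 1 per day and 5 tasks, at least 5 days are needed.
5 works (last occupied day: day 5): for example Spec=day 2; Integrate=day 3; Test=day 1; Draft=day 5; Sync=day 4.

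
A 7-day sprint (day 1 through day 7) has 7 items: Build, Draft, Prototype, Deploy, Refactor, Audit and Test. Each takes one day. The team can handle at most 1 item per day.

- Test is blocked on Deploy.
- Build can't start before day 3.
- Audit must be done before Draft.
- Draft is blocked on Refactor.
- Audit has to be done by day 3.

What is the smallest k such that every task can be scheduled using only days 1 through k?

7

The precedence chain requires at least 2 distinct days.
With at most 1 per day and 7 tasks, at least 7 days are needed.
Build can't be placed before day 3, so the schedule must run through at least day 3.
7 works (last occupied day: day 7): for example Audit=day 1; Refactor=day 2; Deploy=day 5; Prototype=day 7; Build=day 3; Draft=day 4; Test=day 6.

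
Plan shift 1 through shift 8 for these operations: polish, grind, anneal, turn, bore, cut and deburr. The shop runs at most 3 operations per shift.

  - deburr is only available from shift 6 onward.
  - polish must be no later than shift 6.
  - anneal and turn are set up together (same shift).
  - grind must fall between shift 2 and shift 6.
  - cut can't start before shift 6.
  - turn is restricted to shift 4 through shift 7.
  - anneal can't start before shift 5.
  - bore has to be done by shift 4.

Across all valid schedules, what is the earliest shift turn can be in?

shift 5

Turn is available from shift 4; turn must be in the same shift as anneal, which can't be before shift 5, so turn is at least shift 5; turn's own window allows nothing later than shift 7.
turn at shift 5 is achievable: anneal -> shift 5, deburr -> shift 6, grind -> shift 2, bore -> shift 1, cut -> shift 6, turn -> shift 5, polish -> shift 1.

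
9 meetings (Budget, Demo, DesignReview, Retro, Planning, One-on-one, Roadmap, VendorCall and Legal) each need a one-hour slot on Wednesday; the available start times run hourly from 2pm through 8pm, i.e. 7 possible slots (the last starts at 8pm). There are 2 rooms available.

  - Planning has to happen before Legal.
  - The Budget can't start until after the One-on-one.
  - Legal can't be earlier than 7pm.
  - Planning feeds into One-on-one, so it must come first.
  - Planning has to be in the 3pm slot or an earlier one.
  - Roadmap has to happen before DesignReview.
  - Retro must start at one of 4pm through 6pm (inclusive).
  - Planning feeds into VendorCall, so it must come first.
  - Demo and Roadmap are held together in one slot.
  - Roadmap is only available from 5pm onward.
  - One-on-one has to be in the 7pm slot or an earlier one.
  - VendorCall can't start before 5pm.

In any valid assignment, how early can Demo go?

Demo must be in the same slot as Roadmap, which can't be before 5pm, so Demo is at least 5pm; Demo must be in the same slot as Roadmap, which can't be after 7pm, so Demo is at most 7pm.
Demo at 5pm is achievable: DesignReview in 6pm; Planning in 2pm; VendorCall in 6pm; Demo in 5pm; Legal in 7pm; Retro in 4pm; Budget in 4pm; One-on-one in 3pm; Roadmap in 5pm.

5pm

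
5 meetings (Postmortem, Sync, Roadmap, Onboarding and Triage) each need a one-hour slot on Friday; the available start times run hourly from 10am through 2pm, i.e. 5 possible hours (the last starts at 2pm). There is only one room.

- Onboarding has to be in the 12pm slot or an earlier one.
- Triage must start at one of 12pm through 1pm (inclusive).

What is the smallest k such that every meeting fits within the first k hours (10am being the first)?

5

With at most 1 per hour and 5 meetings, at least 5 hours are needed.
Triage can't be placed before 12pm — that is hour 3 counting from 10am — so the schedule must run through at least 3 hours.
5 works (last occupied hour: 2pm): for example Sync=1pm; Onboarding=10am; Roadmap=2pm; Triage=12pm; Postmortem=11am.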